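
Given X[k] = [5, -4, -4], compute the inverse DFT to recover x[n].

x[n] = (1/3) Σ(k=0 to 2) X[k] · e^(2πikn/3)

Computing each x[n]:
x[0] = -1
x[1] = 3
x[2] = 3

x = [-1, 3, 3]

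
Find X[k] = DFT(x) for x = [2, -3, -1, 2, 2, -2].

X[k] = Σ(n=0 to 5) x[n] · ω_6^(nk)
where ω_6 = e^(-2πi/6)

Computing each X[k]:
X[0] = 0
X[1] = -3.0000+3.4641i
X[2] = 6.0000-1.7321i
X[3] = 6
X[4] = 6.0000+1.7321i
X[5] = -3.0000-3.4641i

X = [0, -3.0000+3.4641i, 6.0000-1.7321i, 6, 6.0000+1.7321i, -3.0000-3.4641i]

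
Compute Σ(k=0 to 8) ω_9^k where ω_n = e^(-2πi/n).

Sum of all nth roots of unity equals 0 for n > 1 (geometric series with r ≠ 1).

0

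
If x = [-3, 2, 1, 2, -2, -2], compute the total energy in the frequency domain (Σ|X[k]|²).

Parseval: Σ|x[n]|² = (1/N)Σ|X[k]|², so Σ|X[k]|² = N·Σ|x[n]|² = 6·26.0000

Σ|X[k]|² = N·Σ|x[n]|² = 6·26.0000 = 156.0000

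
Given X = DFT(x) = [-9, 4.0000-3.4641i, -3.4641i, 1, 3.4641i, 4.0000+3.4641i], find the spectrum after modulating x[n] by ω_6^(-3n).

Modulation property: DFT(ω_6^(-3n)·x[n]) = X[(k-3) mod 6], so circularly shift X by 3 positions.

X[k-3] = [1, 3.4641i, 4.0000+3.4641i, -9, 4.0000-3.4641i, -3.4641i]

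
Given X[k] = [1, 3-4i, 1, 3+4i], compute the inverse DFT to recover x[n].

x[n] = (1/4) Σ(k=0 to 3) X[k] · e^(2πikn/4)

Computing each x[n]:
x[0] = 2
x[1] = 2
x[2] = -1
x[3] = -2

x = [2, 2, -1, -2]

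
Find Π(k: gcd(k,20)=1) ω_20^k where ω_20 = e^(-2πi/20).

The primitive 20th roots of unity are ω_20^k for k coprime to 20: k ∈ {1, 3, 7, 9, 11, 13, 17, 19}
Their product equals the constant term of the cyclotomic polynomial Φ_20(x) up to sign.
For n ≥ 3, the product of all primitive nth roots of unity is 1. (For n=1 it is 1; for n=2 it is -1.)

1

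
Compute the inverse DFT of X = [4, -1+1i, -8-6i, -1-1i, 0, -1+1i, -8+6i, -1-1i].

x[n] = (1/8) Σ(k=0 to 7) X[k] · e^(2πikn/8)

Computing each x[n]:
x[0] = -2
x[1] = 2
x[2] = 2
x[3] = -1
x[4] = -1
x[5] = 2
x[6] = 3
x[7] = -1

x = [-2, 2, 2, -1, -1, 2, 3, -1]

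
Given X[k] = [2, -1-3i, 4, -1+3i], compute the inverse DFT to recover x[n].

x[n] = (1/4) Σ(k=0 to 3) X[k] · e^(2πikn/4)

Computing each x[n]:
x[0] = 1
x[1] = 1
x[2] = 2
x[3] = -2

x = [1, 1, 2, -2]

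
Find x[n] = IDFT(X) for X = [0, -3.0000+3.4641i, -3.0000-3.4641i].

x[n] = (1/3) Σ(k=0 to 2) X[k] · e^(2πikn/3)

Computing each x[n]:
x[0] = -2
x[1] = -1
x[2] = 3

x = [-2, -1, 3]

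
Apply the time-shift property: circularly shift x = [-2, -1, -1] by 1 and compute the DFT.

Time shift by 1: X_shifted[k] = ω_3^(1k) · X[k]
Shifted x = [-1, -2, -1]

DFT(x[n-1]) = [-4, 0.5000+0.8660i, 0.5000-0.8660i]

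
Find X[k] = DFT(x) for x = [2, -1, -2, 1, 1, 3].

X[k] = Σ(n=0 to 5) x[n] · ω_6^(nk)
where ω_6 = e^(-2πi/6)

Computing each X[k]:
X[0] = 4
X[1] = 2.5000+6.0622i
X[2] = 2.5000+0.8660i
X[3] = -2
X[4] = 2.5000-0.8660i
X[5] = 2.5000-6.0622i

X = [4, 2.5000+6.0622i, 2.5000+0.8660i, -2, 2.5000-0.8660i, 2.5000-6.0622i]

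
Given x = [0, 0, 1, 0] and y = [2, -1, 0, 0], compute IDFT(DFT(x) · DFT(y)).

(x ⊛ y)[n] = Σ(m=0 to 3) x[m] · y[(n-m) mod 4]

Computing each output sample:
(x ⊛ y)[0] = 0
(x ⊛ y)[1] = 0
(x ⊛ y)[2] = 2
(x ⊛ y)[3] = -1

x ⊛ y = [0, 0, 2, -1]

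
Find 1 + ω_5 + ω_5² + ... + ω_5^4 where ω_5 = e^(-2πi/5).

Sum of all nth roots of unity equals 0 for n > 1 (geometric series with r ≠ 1).

0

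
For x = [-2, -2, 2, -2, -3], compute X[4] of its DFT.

X[4] = Σ(n=0 to 4) x[n] · ω_5^(4n) where ω_5 = e^(-2πi/5)
= (-2)·ω_5^0 + (-2)·ω_5^4 + (2)·ω_5^8 + (-2)·ω_5^12 + (-3)·ω_5^16

X[4] = -3.5451+3.3022i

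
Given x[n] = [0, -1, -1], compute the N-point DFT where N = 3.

X[k] = Σ(n=0 to 2) x[n] · ω_3^(nk)
where ω_3 = e^(-2πi/3)

Computing each X[k]:
X[0] = -2
X[1] = 1
X[2] = 1

X = [-2, 1, 1]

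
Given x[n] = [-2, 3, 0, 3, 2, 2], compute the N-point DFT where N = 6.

X[k] = Σ(n=0 to 5) x[n] · ω_6^(nk)
where ω_6 = e^(-2πi/6)

Computing each X[k]:
X[0] = 8
X[1] = -3.5000+0.8660i
X[2] = -2.5000-2.5981i
X[3] = -8
X[4] = -2.5000+2.5981i
X[5] = -3.5000-0.8660i

X = [8, -3.5000+0.8660i, -2.5000-2.5981i, -8, -2.5000+2.5981i, -3.5000-0.8660i]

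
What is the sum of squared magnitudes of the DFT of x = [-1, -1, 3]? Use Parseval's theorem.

Parseval: Σ|x[n]|² = (1/N)Σ|X[k]|², so Σ|X[k]|² = N·Σ|x[n]|² = 3·11.0000

Σ|X[k]|² = N·Σ|x[n]|² = 3·11.0000 = 33.0000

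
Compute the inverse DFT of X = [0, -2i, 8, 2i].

x[n] = (1/4) Σ(k=0 to 3) X[k] · e^(2πikn/4)

Computing each x[n]:
x[0] = 2
x[1] = -1
x[2] = 2
x[3] = -3

x = [2, -1, 2, -3]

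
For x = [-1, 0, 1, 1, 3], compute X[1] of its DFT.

X[1] = Σ(n=0 to 4) x[n] · ω_5^(1n) where ω_5 = e^(-2πi/5)
= (-1)·ω_5^0 + (0)·ω_5^1 + (1)·ω_5^2 + (1)·ω_5^3 + (3)·ω_5^4

X[1] = -1.6910+2.8532i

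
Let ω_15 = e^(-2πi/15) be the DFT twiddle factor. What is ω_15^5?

ω_15^5 = e^(-2πi·5/15)
= cos(-2π·5/15) + i·sin(-2π·5/15)
= cos(-10π/15) + i·sin(-10π/15)

ω_15^5 = cos(-10π/15) + i·sin(-10π/15) = -0.5000-0.8660i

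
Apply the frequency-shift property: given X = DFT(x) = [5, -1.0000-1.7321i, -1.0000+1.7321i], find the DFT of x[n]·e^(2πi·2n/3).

Modulation property: DFT(ω_3^(-2n)·x[n]) = X[(k-2) mod 3], so circularly shift X by 2 positions.

X[k-2] = [-1.0000-1.7321i, -1.0000+1.7321i, 5]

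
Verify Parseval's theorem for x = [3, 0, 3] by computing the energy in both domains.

Time domain:
Σ|x[n]|² = |3|² + |0|² + |3|² = 18.0000

Frequency domain:
(1/3)Σ|X[k]|² = (1/3)(|6|² + |1.5000+2.5981i|² + |1.5000-2.5981i|²) = (1/3)·54.0000 = 18.0000

Both sides agree, confirming Parseval's theorem.

Σ|x[n]|² = (1/N)Σ|X[k]|² = 18.0000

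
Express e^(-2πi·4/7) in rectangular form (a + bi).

ω_7^4 = e^(-2πi·4/7)
= cos(-2π·4/7) + i·sin(-2π·4/7)
= cos(-8π/7) + i·sin(-8π/7)

ω_7^4 = cos(-8π/7) + i·sin(-8π/7) = -0.9010+0.4339i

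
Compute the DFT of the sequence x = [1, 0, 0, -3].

X[k] = Σ(n=0 to 3) x[n] · ω_4^(nk)
where ω_4 = e^(-2πi/4)

Computing each X[k]:
X[0] = -2
X[1] = 1-3i
X[2] = 4
X[3] = 1+3i

X = [-2, 1-3i, 4, 1+3i]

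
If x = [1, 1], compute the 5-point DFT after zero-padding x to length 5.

Original 2-point DFT: [2, 0]
Zero-padded 5-point DFT provides frequency interpolation.

DFT_5([x, 0, ...]) = [2, 1.3090-0.9511i, 0.1910-0.5878i, 0.1910+0.5878i, 1.3090+0.9511i]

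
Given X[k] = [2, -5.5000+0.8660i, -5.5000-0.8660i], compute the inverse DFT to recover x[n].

x[n] = (1/3) Σ(k=0 to 2) X[k] · e^(2πikn/3)

Computing each x[n]:
x[0] = -3
x[1] = 2
x[2] = 3

x = [-3, 2, 3]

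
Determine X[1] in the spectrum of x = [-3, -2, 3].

X[1] = Σ(n=0 to 2) x[n] · ω_3^(1n) where ω_3 = e^(-2πi/3)
= (-3)·ω_3^0 + (-2)·ω_3^1 + (3)·ω_3^2

X[1] = -3.5000+4.3301i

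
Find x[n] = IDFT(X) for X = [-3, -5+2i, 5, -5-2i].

x[n] = (1/4) Σ(k=0 to 3) X[k] · e^(2πikn/4)

Computing each x[n]:
x[0] = -2
x[1] = -3
x[2] = 3
x[3] = -1

x = [-2, -3, 3, -1]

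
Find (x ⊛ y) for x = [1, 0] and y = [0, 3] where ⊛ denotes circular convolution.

(x ⊛ y)[n] = Σ(m=0 to 1) x[m] · y[(n-m) mod 2]

Computing each output sample:
(x ⊛ y)[0] = 0
(x ⊛ y)[1] = 3

x ⊛ y = [0, 3]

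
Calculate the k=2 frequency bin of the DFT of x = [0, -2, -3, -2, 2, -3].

X[2] = Σ(n=0 to 5) x[n] · ω_6^(2n) where ω_6 = e^(-2πi/6)
= (0)·ω_6^0 + (-2)·ω_6^2 + (-3)·ω_6^4 + (-2)·ω_6^6 + (2)·ω_6^8 + (-3)·ω_6^10

X[2] = 1.0000-5.1962i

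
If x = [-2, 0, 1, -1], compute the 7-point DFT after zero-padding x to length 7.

Original 4-point DFT: [-2, -3-1i, 0, -3+1i]
Zero-padded 7-point DFT provides frequency interpolation.

DFT_7([x, 0, ...]) = [-2, -1.3216-0.5410i, -3.5245-0.3479i, -1.1540+1.7568i, -1.1540-1.7568i, -3.5245+0.3479i, -1.3216+0.5410i]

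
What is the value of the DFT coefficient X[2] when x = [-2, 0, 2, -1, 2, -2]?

X[2] = Σ(n=0 to 5) x[n] · ω_6^(2n) where ω_6 = e^(-2πi/6)
= (-2)·ω_6^0 + (0)·ω_6^2 + (2)·ω_6^4 + (-1)·ω_6^6 + (2)·ω_6^8 + (-2)·ω_6^10

X[2] = -4.0000-1.7321i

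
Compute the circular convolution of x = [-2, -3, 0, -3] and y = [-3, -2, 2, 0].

(x ⊛ y)[n] = Σ(m=0 to 3) x[m] · y[(n-m) mod 4]

Computing each output sample:
(x ⊛ y)[0] = 12
(x ⊛ y)[1] = 7
(x ⊛ y)[2] = 2
(x ⊛ y)[3] = 3

x ⊛ y = [12, 7, 2, 3]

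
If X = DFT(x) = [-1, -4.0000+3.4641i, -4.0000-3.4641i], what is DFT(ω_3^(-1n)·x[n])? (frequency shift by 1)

Modulation property: DFT(ω_3^(-1n)·x[n]) = X[(k-1) mod 3], so circularly shift X by 1 positions.

X[k-1] = [-4.0000-3.4641i, -1, -4.0000+3.4641i]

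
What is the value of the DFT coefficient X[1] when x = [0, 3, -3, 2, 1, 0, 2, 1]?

X[1] = Σ(n=0 to 7) x[n] · ω_8^(1n) where ω_8 = e^(-2πi/8)
= (0)·ω_8^0 + (3)·ω_8^1 + (-3)·ω_8^2 + (2)·ω_8^3 + (1)·ω_8^4 + (0)·ω_8^5 + (2)·ω_8^6 + (1)·ω_8^7

X[1] = 0.4142+2.1716i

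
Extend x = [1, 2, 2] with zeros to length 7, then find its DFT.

Original 3-point DFT: [5, -1, -1]
Zero-padded 7-point DFT provides frequency interpolation.

DFT_7([x, 0, ...]) = [5, 1.8019-3.5135i, -1.2470-1.0821i, 0.4450+0.6959i, 0.4450-0.6959i, -1.2470+1.0821i, 1.8019+3.5135i]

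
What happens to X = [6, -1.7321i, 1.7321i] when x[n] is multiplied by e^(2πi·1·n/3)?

Modulation property: DFT(ω_3^(-1n)·x[n]) = X[(k-1) mod 3], so circularly shift X by 1 positions.

X[k-1] = [1.7321i, 6, -1.7321i]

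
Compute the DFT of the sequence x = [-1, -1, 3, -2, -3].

X[k] = Σ(n=0 to 4) x[n] · ω_5^(nk)
where ω_5 = e^(-2πi/5)

Computing each X[k]:
X[0] = -4
X[1] = -3.0451-4.8410i
X[2] = 2.5451+3.5797i
X[3] = 2.5451-3.5797i
X[4] = -3.0451+4.8410i

X = [-4, -3.0451-4.8410i, 2.5451+3.5797i, 2.5451-3.5797i, -3.0451+4.8410i]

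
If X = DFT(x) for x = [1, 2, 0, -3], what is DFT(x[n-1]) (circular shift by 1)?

Time shift by 1: X_shifted[k] = ω_4^(1k) · X[k]
Shifted x = [-3, 1, 2, 0]

DFT(x[n-1]) = [0, -5-1i, -2, -5+1i]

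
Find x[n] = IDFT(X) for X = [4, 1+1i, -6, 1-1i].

x[n] = (1/4) Σ(k=0 to 3) X[k] · e^(2πikn/4)

Computing each x[n]:
x[0] = 0
x[1] = 2
x[2] = -1
x[3] = 3

x = [0, 2, -1, 3]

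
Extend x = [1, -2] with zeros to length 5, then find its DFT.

Original 2-point DFT: [-1, 3]
Zero-padded 5-point DFT provides frequency interpolation.

DFT_5([x, 0, ...]) = [-1, 0.3820+1.9021i, 2.6180+1.1756i, 2.6180-1.1756i, 0.3820-1.9021i]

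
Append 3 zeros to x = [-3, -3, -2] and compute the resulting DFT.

Original 3-point DFT: [-8, -0.5000+0.8660i, -0.5000-0.8660i]
Zero-padded 6-point DFT provides frequency interpolation.

DFT_6([x, 0, ...]) = [-8, -3.5000+4.3301i, -0.5000+0.8660i, -2, -0.5000-0.8660i, -3.5000-4.3301i]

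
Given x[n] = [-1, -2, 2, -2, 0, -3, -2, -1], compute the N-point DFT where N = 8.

X[k] = Σ(n=0 to 7) x[n] · ω_8^(nk)
where ω_8 = e^(-2πi/8)

Computing each X[k]:
X[0] = -9
X[1] = 0.4142-4.0000i
X[2] = -1+2i
X[3] = -2.4142+4.0000i
X[4] = 7
X[5] = -2.4142-4.0000i
X[6] = -1-2i
X[7] = 0.4142+4.0000i

X = [-9, 0.4142-4.0000i, -1+2i, -2.4142+4.0000i, 7, -2.4142-4.0000i, -1-2i, 0.4142+4.0000i]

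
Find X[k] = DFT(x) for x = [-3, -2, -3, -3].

X[k] = Σ(n=0 to 3) x[n] · ω_4^(nk)
where ω_4 = e^(-2πi/4)

Computing each X[k]:
X[0] = -11
X[1] = -1i
X[2] = -1
X[3] = 1i

X = [-11, -1i, -1, 1i]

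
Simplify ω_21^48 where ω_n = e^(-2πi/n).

Since ω_21^21 = 1, powers reduce modulo 21.
48 mod 21 = 6
So ω_21^48 = ω_21^6 = e^(-2πi·6/21)

ω_21^48 = ω_21^6 = -0.2225-0.9749i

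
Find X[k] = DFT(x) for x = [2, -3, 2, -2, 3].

X[k] = Σ(n=0 to 4) x[n] · ω_5^(nk)
where ω_5 = e^(-2πi/5)

Computing each X[k]:
X[0] = 2
X[1] = 2.0000+3.3552i
X[2] = 2.0000+7.3309i
X[3] = 2.0000-7.3309i
X[4] = 2.0000-3.3552i

X = [2, 2.0000+3.3552i, 2.0000+7.3309i, 2.0000-7.3309i, 2.0000-3.3552i]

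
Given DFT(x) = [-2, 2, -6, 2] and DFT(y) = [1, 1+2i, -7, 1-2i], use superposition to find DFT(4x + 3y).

By linearity: DFT(4x + 3y) = 4·DFT(x) + 3·DFT(y)
= 4·[-2, 2, -6, 2] + 3·[1, 1+2i, -7, 1-2i]

Computing element-wise:
Z[0] = 4·(-2) + 3·(1) = -5
Z[1] = 4·(2) + 3·(1+2i) = 11+6i
Z[2] = 4·(-6) + 3·(-7) = -45
Z[3] = 4·(2) + 3·(1-2i) = 11-6i

DFT(4x + 3y) = 4·X + 3·Y = [-5, 11+6i, -45, 11-6i]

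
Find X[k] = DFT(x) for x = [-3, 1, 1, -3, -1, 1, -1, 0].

X[k] = Σ(n=0 to 7) x[n] · ω_8^(nk)
where ω_8 = e^(-2πi/8)

Computing each X[k]:
X[0] = -5
X[1] = 0.1213+0.1213i
X[2] = -4-5i
X[3] = -4.1213+4.1213i
X[4] = -3
X[5] = -4.1213-4.1213i
X[6] = -4+5i
X[7] = 0.1213-0.1213i

X = [-5, 0.1213+0.1213i, -4-5i, -4.1213+4.1213i, -3, -4.1213-4.1213i, -4+5i, 0.1213-0.1213i]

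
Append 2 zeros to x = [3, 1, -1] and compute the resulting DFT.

Original 3-point DFT: [3, 3.0000-1.7321i, 3.0000+1.7321i]
Zero-padded 5-point DFT provides frequency interpolation.

DFT_5([x, 0, ...]) = [3, 4.1180-0.3633i, 1.8820-1.5388i, 1.8820+1.5388i, 4.1180+0.3633i]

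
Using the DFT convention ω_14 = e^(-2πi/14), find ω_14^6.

ω_14^6 = e^(-2πi·6/14)
= cos(-2π·6/14) + i·sin(-2π·6/14)
= cos(-12π/14) + i·sin(-12π/14)

ω_14^6 = cos(-12π/14) + i·sin(-12π/14) = -0.9010-0.4339i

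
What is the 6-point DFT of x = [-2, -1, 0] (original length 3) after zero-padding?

Original 3-point DFT: [-3, -1.5000+0.8660i, -1.5000-0.8660i]
Zero-padded 6-point DFT provides frequency interpolation.

DFT_6([x, 0, ...]) = [-3, -2.5000+0.8660i, -1.5000+0.8660i, -1, -1.5000-0.8660i, -2.5000-0.8660i]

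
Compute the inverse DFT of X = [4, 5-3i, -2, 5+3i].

x[n] = (1/4) Σ(k=0 to 3) X[k] · e^(2πikn/4)

Computing each x[n]:
x[0] = 3
x[1] = 3
x[2] = -2
x[3] = 0

x = [3, 3, -2, 0]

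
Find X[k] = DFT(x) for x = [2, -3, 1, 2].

X[k] = Σ(n=0 to 3) x[n] · ω_4^(nk)
where ω_4 = e^(-2πi/4)

Computing each X[k]:
X[0] = 2
X[1] = 1+5i
X[2] = 4
X[3] = 1-5i

X = [2, 1+5i, 4, 1-5i]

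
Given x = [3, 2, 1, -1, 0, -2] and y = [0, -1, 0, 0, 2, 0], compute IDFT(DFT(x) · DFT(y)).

(x ⊛ y)[n] = Σ(m=0 to 5) x[m] · y[(n-m) mod 6]

Computing each output sample:
(x ⊛ y)[0] = 4
(x ⊛ y)[1] = -5
(x ⊛ y)[2] = -2
(x ⊛ y)[3] = -5
(x ⊛ y)[4] = 7
(x ⊛ y)[5] = 4

x ⊛ y = [4, -5, -2, -5, 7, 4]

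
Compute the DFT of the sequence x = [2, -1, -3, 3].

X[k] = Σ(n=0 to 3) x[n] · ω_4^(nk)
where ω_4 = e^(-2πi/4)

Computing each X[k]:
X[0] = 1
X[1] = 5+4i
X[2] = -3
X[3] = 5-4i

X = [1, 5+4i, -3, 5-4i]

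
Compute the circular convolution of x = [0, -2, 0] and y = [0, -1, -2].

(x ⊛ y)[n] = Σ(m=0 to 2) x[m] · y[(n-m) mod 3]

Computing each output sample:
(x ⊛ y)[0] = 4
(x ⊛ y)[1] = 0
(x ⊛ y)[2] = 2

x ⊛ y = [4, 0, 2]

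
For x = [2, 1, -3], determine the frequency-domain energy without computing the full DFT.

Parseval: Σ|x[n]|² = (1/N)Σ|X[k]|², so Σ|X[k]|² = N·Σ|x[n]|² = 3·14.0000

Σ|X[k]|² = N·Σ|x[n]|² = 3·14.0000 = 42.0000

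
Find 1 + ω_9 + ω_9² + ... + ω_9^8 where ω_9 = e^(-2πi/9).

Sum of all nth roots of unity equals 0 for n > 1 (geometric series with r ≠ 1).

0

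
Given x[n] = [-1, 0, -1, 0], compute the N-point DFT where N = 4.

X[k] = Σ(n=0 to 3) x[n] · ω_4^(nk)
where ω_4 = e^(-2πi/4)

Computing each X[k]:
X[0] = -2
X[1] = 0
X[2] = -2
X[3] = 0

X = [-2, 0, -2, 0]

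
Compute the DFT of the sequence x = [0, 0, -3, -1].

X[k] = Σ(n=0 to 3) x[n] · ω_4^(nk)
where ω_4 = e^(-2πi/4)

Computing each X[k]:
X[0] = -4
X[1] = 3-1i
X[2] = -2
X[3] = 3+1i

X = [-4, 3-1i, -2, 3+1i]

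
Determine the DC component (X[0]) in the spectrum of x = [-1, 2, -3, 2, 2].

X[0] = Σ(n=0 to 4) x[n] · ω_5^0 = Σ x[n]
= (-1) + (2) + (-3) + (2) + (2)

X[0] = 2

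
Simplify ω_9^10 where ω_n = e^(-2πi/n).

Since ω_9^9 = 1, powers reduce modulo 9.
10 mod 9 = 1
So ω_9^10 = ω_9^1 = e^(-2πi·1/9)

ω_9^10 = ω_9^1 = 0.7660-0.6428i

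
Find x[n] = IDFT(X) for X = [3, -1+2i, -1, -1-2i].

x[n] = (1/4) Σ(k=0 to 3) X[k] · e^(2πikn/4)

Computing each x[n]:
x[0] = 0
x[1] = 0
x[2] = 1
x[3] = 2

x = [0, 0, 1, 2]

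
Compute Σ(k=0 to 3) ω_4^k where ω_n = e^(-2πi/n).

Sum of all nth roots of unity equals 0 for n > 1 (geometric series with r ≠ 1).

0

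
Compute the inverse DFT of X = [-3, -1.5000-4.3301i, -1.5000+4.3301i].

x[n] = (1/3) Σ(k=0 to 2) X[k] · e^(2πikn/3)

Computing each x[n]:
x[0] = -2
x[1] = 2
x[2] = -3

x = [-2, 2, -3]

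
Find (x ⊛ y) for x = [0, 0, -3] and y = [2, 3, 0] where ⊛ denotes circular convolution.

(x ⊛ y)[n] = Σ(m=0 to 2) x[m] · y[(n-m) mod 3]

Computing each output sample:
(x ⊛ y)[0] = -9
(x ⊛ y)[1] = 0
(x ⊛ y)[2] = -6

x ⊛ y = [-9, 0, -6]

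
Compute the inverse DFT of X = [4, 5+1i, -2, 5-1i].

x[n] = (1/4) Σ(k=0 to 3) X[k] · e^(2πikn/4)

Computing each x[n]:
x[0] = 3
x[1] = 1
x[2] = -2
x[3] = 2

x = [3, 1, -2, 2]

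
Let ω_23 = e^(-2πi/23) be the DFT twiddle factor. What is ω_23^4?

ω_23^4 = e^(-2πi·4/23)
= cos(-2π·4/23) + i·sin(-2π·4/23)
= cos(-8π/23) + i·sin(-8π/23)

ω_23^4 = cos(-8π/23) + i·sin(-8π/23) = 0.4601-0.8879i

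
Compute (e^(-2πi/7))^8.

Since ω_7^7 = 1, powers reduce modulo 7.
8 mod 7 = 1
So ω_7^8 = ω_7^1 = e^(-2πi·1/7)

ω_7^8 = ω_7^1 = 0.6235-0.7818i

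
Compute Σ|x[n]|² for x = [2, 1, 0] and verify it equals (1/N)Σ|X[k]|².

Time domain:
Σ|x[n]|² = |2|² + |1|² + |0|² = 5.0000

Frequency domain:
(1/3)Σ|X[k]|² = (1/3)(|3|² + |1.5000-0.8660i|² + |1.5000+0.8660i|²) = (1/3)·15.0000 = 5.0000

Both sides agree, confirming Parseval's theorem.

Σ|x[n]|² = (1/N)Σ|X[k]|² = 5.0000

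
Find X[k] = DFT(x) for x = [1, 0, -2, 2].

X[k] = Σ(n=0 to 3) x[n] · ω_4^(nk)
where ω_4 = e^(-2πi/4)

Computing each X[k]:
X[0] = 1
X[1] = 3+2i
X[2] = -3
X[3] = 3-2i

X = [1, 3+2i, -3, 3-2i]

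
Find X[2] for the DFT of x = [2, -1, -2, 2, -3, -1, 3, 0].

X[2] = Σ(n=0 to 7) x[n] · ω_8^(2n) where ω_8 = e^(-2πi/8)
= (2)·ω_8^0 + (-1)·ω_8^2 + (-2)·ω_8^4 + (2)·ω_8^6 + (-3)·ω_8^8 + (-1)·ω_8^10 + (3)·ω_8^12 + (0)·ω_8^14

X[2] = -2+4i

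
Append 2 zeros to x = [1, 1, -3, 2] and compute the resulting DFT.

Original 4-point DFT: [1, 4+1i, -5, 4-1i]
Zero-padded 6-point DFT provides frequency interpolation.

DFT_6([x, 0, ...]) = [1, 1.0000+1.7321i, 4.0000-3.4641i, -5, 4.0000+3.4641i, 1.0000-1.7321i]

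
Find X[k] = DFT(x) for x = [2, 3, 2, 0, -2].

X[k] = Σ(n=0 to 4) x[n] · ω_5^(nk)
where ω_5 = e^(-2πi/5)

Computing each X[k]:
X[0] = 5
X[1] = 0.6910-5.9309i
X[2] = 1.8090-1.0368i
X[3] = 1.8090+1.0368i
X[4] = 0.6910+5.9309i

X = [5, 0.6910-5.9309i, 1.8090-1.0368i, 1.8090+1.0368i, 0.6910+5.9309i]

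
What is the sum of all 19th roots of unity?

Sum of all nth roots of unity equals 0 for n > 1 (geometric series with r ≠ 1).

0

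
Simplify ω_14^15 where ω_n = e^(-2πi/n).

Since ω_14^14 = 1, powers reduce modulo 14.
15 mod 14 = 1
So ω_14^15 = ω_14^1 = e^(-2πi·1/14)

ω_14^15 = ω_14^1 = 0.9010-0.4339i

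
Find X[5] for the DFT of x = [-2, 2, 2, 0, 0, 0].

X[5] = Σ(n=0 to 5) x[n] · ω_6^(5n) where ω_6 = e^(-2πi/6)
= (-2)·ω_6^0 + (2)·ω_6^5 + (2)·ω_6^10 + (0)·ω_6^15 + (0)·ω_6^20 + (0)·ω_6^25

X[5] = -2.0000+3.4641i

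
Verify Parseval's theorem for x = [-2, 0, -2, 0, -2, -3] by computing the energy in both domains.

Time domain:
Σ|x[n]|² = |-2|² + |0|² + |-2|² + |0|² + |-2|² + |-3|² = 21.0000

Frequency domain:
(1/6)Σ|X[k]|² = (1/6)(|-9|² + |-1.5000-2.5981i|² + |1.5000-2.5981i|² + |-3|² + |1.5000+2.5981i|² + |-1.5000+2.5981i|²) = (1/6)·126.0000 = 21.0000

Both sides agree, confirming Parseval's theorem.

Σ|x[n]|² = (1/N)Σ|X[k]|² = 21.0000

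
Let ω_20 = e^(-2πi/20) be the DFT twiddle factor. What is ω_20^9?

ω_20^9 = e^(-2πi·9/20)
= cos(-2π·9/20) + i·sin(-2π·9/20)
= cos(-18π/20) + i·sin(-18π/20)

ω_20^9 = cos(-18π/20) + i·sin(-18π/20) = -0.9511-0.3090i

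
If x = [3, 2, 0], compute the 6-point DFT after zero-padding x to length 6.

Original 3-point DFT: [5, 2.0000-1.7321i, 2.0000+1.7321i]
Zero-padded 6-point DFT provides frequency interpolation.

DFT_6([x, 0, ...]) = [5, 4.0000-1.7321i, 2.0000-1.7321i, 1, 2.0000+1.7321i, 4.0000+1.7321i]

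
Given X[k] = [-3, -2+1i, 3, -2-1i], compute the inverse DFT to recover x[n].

x[n] = (1/4) Σ(k=0 to 3) X[k] · e^(2πikn/4)

Computing each x[n]:
x[0] = -1
x[1] = -2
x[2] = 1
x[3] = -1

x = [-1, -2, 1, -1]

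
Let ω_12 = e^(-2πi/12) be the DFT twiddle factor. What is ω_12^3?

ω_12^3 = e^(-2πi·3/12)
= cos(-2π·3/12) + i·sin(-2π·3/12)
= cos(-6π/12) + i·sin(-6π/12)

ω_12^3 = cos(-6π/12) + i·sin(-6π/12) = -1i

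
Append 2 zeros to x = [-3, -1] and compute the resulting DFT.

Original 2-point DFT: [-4, -2]
Zero-padded 4-point DFT provides frequency interpolation.

DFT_4([x, 0, ...]) = [-4, -3+1i, -2, -3-1i]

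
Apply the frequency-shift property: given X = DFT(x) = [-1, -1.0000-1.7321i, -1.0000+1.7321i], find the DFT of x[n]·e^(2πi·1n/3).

Modulation property: DFT(ω_3^(-1n)·x[n]) = X[(k-1) mod 3], so circularly shift X by 1 positions.

X[k-1] = [-1.0000+1.7321i, -1, -1.0000-1.7321i]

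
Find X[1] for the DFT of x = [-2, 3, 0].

X[1] = Σ(n=0 to 2) x[n] · ω_3^(1n) where ω_3 = e^(-2πi/3)
= (-2)·ω_3^0 + (3)·ω_3^1 + (0)·ω_3^2

X[1] = -3.5000-2.5981i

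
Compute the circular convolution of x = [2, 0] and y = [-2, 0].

(x ⊛ y)[n] = Σ(m=0 to 1) x[m] · y[(n-m) mod 2]

Computing each output sample:
(x ⊛ y)[0] = -4
(x ⊛ y)[1] = 0

x ⊛ y = [-4, 0]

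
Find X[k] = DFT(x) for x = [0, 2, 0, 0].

X[k] = Σ(n=0 to 3) x[n] · ω_4^(nk)
where ω_4 = e^(-2πi/4)

Computing each X[k]:
X[0] = 2
X[1] = -2i
X[2] = -2
X[3] = 2i

X = [2, -2i, -2, 2i]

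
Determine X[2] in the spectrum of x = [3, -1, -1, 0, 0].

X[2] = Σ(n=0 to 4) x[n] · ω_5^(2n) where ω_5 = e^(-2πi/5)
= (3)·ω_5^0 + (-1)·ω_5^2 + (-1)·ω_5^4 + (0)·ω_5^6 + (0)·ω_5^8

X[2] = 3.5000-0.3633i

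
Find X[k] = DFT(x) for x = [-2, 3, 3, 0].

X[k] = Σ(n=0 to 3) x[n] · ω_4^(nk)
where ω_4 = e^(-2πi/4)

Computing each X[k]:
X[0] = 4
X[1] = -5-3i
X[2] = -2
X[3] = -5+3i

X = [4, -5-3i, -2, -5+3i]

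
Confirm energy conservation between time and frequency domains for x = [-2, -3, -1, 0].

Time domain:
Σ|x[n]|² = |-2|² + |-3|² + |-1|² + |0|² = 14.0000

Frequency domain:
(1/4)Σ|X[k]|² = (1/4)(|-6|² + |-1+3i|² + |0|² + |-1-3i|²) = (1/4)·56.0000 = 14.0000

Both sides agree, confirming Parseval's theorem.

Σ|x[n]|² = (1/N)Σ|X[k]|² = 14.0000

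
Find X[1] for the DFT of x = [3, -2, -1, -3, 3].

X[1] = Σ(n=0 to 4) x[n] · ω_5^(1n) where ω_5 = e^(-2πi/5)
= (3)·ω_5^0 + (-2)·ω_5^1 + (-1)·ω_5^2 + (-3)·ω_5^3 + (3)·ω_5^4

X[1] = 6.5451+3.5797i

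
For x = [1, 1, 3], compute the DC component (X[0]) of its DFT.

X[0] = Σ(n=0 to 2) x[n] · ω_3^0 = Σ x[n]
= (1) + (1) + (3)

X[0] = 5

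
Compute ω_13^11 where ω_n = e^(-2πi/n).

ω_13^11 = e^(-2πi·11/13)
= cos(-2π·11/13) + i·sin(-2π·11/13)
= cos(-22π/13) + i·sin(-22π/13)

ω_13^11 = cos(-22π/13) + i·sin(-22π/13) = 0.5681+0.8230i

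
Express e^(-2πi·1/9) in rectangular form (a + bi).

ω_9^1 = e^(-2πi·1/9)
= cos(-2π·1/9) + i·sin(-2π·1/9)
= cos(-2π/9) + i·sin(-2π/9)

ω_9^1 = cos(-2π/9) + i·sin(-2π/9) = 0.7660-0.6428i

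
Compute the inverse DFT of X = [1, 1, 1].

x[n] = (1/3) Σ(k=0 to 2) X[k] · e^(2πikn/3)

Computing each x[n]:
x[0] = 1
x[1] = 0
x[2] = 0

x = [1, 0, 0]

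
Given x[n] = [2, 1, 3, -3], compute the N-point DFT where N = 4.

X[k] = Σ(n=0 to 3) x[n] · ω_4^(nk)
where ω_4 = e^(-2πi/4)

Computing each X[k]:
X[0] = 3
X[1] = -1-4i
X[2] = 7
X[3] = -1+4i

X = [3, -1-4i, 7, -1+4i]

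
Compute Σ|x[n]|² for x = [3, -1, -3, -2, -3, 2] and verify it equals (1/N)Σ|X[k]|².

Time domain:
Σ|x[n]|² = |3|² + |-1|² + |-3|² + |-2|² + |-3|² + |2|² = 36.0000

Frequency domain:
(1/6)Σ|X[k]|² = (1/6)(|-4|² + |8.5000+2.5981i|² + |3.5000+2.5981i|² + |-2|² + |3.5000-2.5981i|² + |8.5000-2.5981i|²) = (1/6)·216.0000 = 36.0000

Both sides agree, confirming Parseval's theorem.

Σ|x[n]|² = (1/N)Σ|X[k]|² = 36.0000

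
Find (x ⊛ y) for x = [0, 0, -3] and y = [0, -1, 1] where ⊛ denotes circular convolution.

(x ⊛ y)[n] = Σ(m=0 to 2) x[m] · y[(n-m) mod 3]

Computing each output sample:
(x ⊛ y)[0] = 3
(x ⊛ y)[1] = -3
(x ⊛ y)[2] = 0

x ⊛ y = [3, -3, 0]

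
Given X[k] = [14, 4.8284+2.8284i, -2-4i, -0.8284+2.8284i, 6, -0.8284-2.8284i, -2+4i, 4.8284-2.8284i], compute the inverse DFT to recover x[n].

x[n] = (1/8) Σ(k=0 to 7) X[k] · e^(2πikn/8)

Computing each x[n]:
x[0] = 3
x[1] = 2
x[2] = 3
x[3] = -2
x[4] = 1
x[5] = 2
x[6] = 3
x[7] = 2

x = [3, 2, 3, -2, 1, 2, 3, 2]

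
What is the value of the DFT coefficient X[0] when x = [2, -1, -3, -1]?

X[0] = Σ(n=0 to 3) x[n] · ω_4^0 = Σ x[n]
= (2) + (-1) + (-3) + (-1)

X[0] = -3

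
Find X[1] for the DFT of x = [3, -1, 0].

X[1] = Σ(n=0 to 2) x[n] · ω_3^(1n) where ω_3 = e^(-2πi/3)
= (3)·ω_3^0 + (-1)·ω_3^1 + (0)·ω_3^2

X[1] = 3.5000+0.8660i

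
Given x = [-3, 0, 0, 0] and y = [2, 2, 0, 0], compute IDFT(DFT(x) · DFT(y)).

(x ⊛ y)[n] = Σ(m=0 to 3) x[m] · y[(n-m) mod 4]

Computing each output sample:
(x ⊛ y)[0] = -6
(x ⊛ y)[1] = -6
(x ⊛ y)[2] = 0
(x ⊛ y)[3] = 0

x ⊛ y = [-6, -6, 0, 0]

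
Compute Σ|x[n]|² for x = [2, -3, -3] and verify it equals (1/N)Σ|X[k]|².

Time domain:
Σ|x[n]|² = |2|² + |-3|² + |-3|² = 22.0000

Frequency domain:
(1/3)Σ|X[k]|² = (1/3)(|-4|² + |5|² + |5|²) = (1/3)·66.0000 = 22.0000

Both sides agree, confirming Parseval's theorem.

Σ|x[n]|² = (1/N)Σ|X[k]|² = 22.0000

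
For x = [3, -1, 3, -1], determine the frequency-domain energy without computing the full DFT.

Parseval: Σ|x[n]|² = (1/N)Σ|X[k]|², so Σ|X[k]|² = N·Σ|x[n]|² = 4·20.0000

Σ|X[k]|² = N·Σ|x[n]|² = 4·20.0000 = 80.0000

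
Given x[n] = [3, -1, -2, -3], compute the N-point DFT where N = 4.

X[k] = Σ(n=0 to 3) x[n] · ω_4^(nk)
where ω_4 = e^(-2πi/4)

Computing each X[k]:
X[0] = -3
X[1] = 5-2i
X[2] = 5
X[3] = 5+2i

X = [-3, 5-2i, 5, 5+2i]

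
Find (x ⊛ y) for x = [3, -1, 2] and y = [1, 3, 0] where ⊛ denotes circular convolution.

(x ⊛ y)[n] = Σ(m=0 to 2) x[m] · y[(n-m) mod 3]

Computing each output sample:
(x ⊛ y)[0] = 9
(x ⊛ y)[1] = 8
(x ⊛ y)[2] = -1

x ⊛ y = [9, 8, -1]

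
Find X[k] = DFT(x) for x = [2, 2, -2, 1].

X[k] = Σ(n=0 to 3) x[n] · ω_4^(nk)
where ω_4 = e^(-2πi/4)

Computing each X[k]:
X[0] = 3
X[1] = 4-1i
X[2] = -3
X[3] = 4+1i

X = [3, 4-1i, -3, 4+1i]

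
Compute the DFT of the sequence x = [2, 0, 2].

X[k] = Σ(n=0 to 2) x[n] · ω_3^(nk)
where ω_3 = e^(-2πi/3)

Computing each X[k]:
X[0] = 4
X[1] = 1.0000+1.7321i
X[2] = 1.0000-1.7321i

X = [4, 1.0000+1.7321i, 1.0000-1.7321i]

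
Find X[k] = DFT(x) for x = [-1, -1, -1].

X[k] = Σ(n=0 to 2) x[n] · ω_3^(nk)
where ω_3 = e^(-2πi/3)

Computing each X[k]:
X[0] = -3
X[1] = 0
X[2] = 0

X = [-3, 0, 0]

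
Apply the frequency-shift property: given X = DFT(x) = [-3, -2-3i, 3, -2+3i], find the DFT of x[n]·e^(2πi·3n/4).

Modulation property: DFT(ω_4^(-3n)·x[n]) = X[(k-3) mod 4], so circularly shift X by 3 positions.

X[k-3] = [-2-3i, 3, -2+3i, -3]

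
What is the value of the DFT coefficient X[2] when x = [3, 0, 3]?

X[2] = Σ(n=0 to 2) x[n] · ω_3^(2n) where ω_3 = e^(-2πi/3)
= (3)·ω_3^0 + (0)·ω_3^2 + (3)·ω_3^4

X[2] = 1.5000-2.5981i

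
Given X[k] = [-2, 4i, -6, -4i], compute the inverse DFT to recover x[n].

x[n] = (1/4) Σ(k=0 to 3) X[k] · e^(2πikn/4)

Computing each x[n]:
x[0] = -2
x[1] = -1
x[2] = -2
x[3] = 3

x = [-2, -1, -2, 3]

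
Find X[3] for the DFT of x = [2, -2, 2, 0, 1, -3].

X[3] = Σ(n=0 to 5) x[n] · ω_6^(3n) where ω_6 = e^(-2πi/6)
= (2)·ω_6^0 + (-2)·ω_6^3 + (2)·ω_6^6 + (0)·ω_6^9 + (1)·ω_6^12 + (-3)·ω_6^15

X[3] = 10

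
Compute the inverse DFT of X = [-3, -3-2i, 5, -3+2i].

x[n] = (1/4) Σ(k=0 to 3) X[k] · e^(2πikn/4)

Computing each x[n]:
x[0] = -1
x[1] = -1
x[2] = 2
x[3] = -3

x = [-1, -1, 2, -3]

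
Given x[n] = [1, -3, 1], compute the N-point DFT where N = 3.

X[k] = Σ(n=0 to 2) x[n] · ω_3^(nk)
where ω_3 = e^(-2πi/3)

Computing each X[k]:
X[0] = -1
X[1] = 2.0000+3.4641i
X[2] = 2.0000-3.4641i

X = [-1, 2.0000+3.4641i, 2.0000-3.4641i]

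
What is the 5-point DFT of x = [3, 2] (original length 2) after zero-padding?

Original 2-point DFT: [5, 1]
Zero-padded 5-point DFT provides frequency interpolation.

DFT_5([x, 0, ...]) = [5, 3.6180-1.9021i, 1.3820-1.1756i, 1.3820+1.1756i, 3.6180+1.9021i]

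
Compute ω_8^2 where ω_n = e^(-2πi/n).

ω_8^2 = e^(-2πi·2/8)
= cos(-2π·2/8) + i·sin(-2π·2/8)
= cos(-4π/8) + i·sin(-4π/8)

ω_8^2 = cos(-4π/8) + i·sin(-4π/8) = -1i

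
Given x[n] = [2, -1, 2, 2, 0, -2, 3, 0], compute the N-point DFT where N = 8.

X[k] = Σ(n=0 to 7) x[n] · ω_8^(nk)
where ω_8 = e^(-2πi/8)

Computing each X[k]:
X[0] = 6
X[1] = 1.2929-1.1213i
X[2] = -3+5i
X[3] = 2.7071-3.1213i
X[4] = 8
X[5] = 2.7071+3.1213i
X[6] = -3-5i
X[7] = 1.2929+1.1213i

X = [6, 1.2929-1.1213i, -3+5i, 2.7071-3.1213i, 8, 2.7071+3.1213i, -3-5i, 1.2929+1.1213i]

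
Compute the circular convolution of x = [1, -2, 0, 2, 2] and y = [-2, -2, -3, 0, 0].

(x ⊛ y)[n] = Σ(m=0 to 4) x[m] · y[(n-m) mod 5]

Computing each output sample:
(x ⊛ y)[0] = -12
(x ⊛ y)[1] = -4
(x ⊛ y)[2] = 1
(x ⊛ y)[3] = 2
(x ⊛ y)[4] = -8

x ⊛ y = [-12, -4, 1, 2, -8]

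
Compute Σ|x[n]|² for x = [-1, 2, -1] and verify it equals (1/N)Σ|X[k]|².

Time domain:
Σ|x[n]|² = |-1|² + |2|² + |-1|² = 6.0000

Frequency domain:
(1/3)Σ|X[k]|² = (1/3)(|0|² + |-1.5000-2.5981i|² + |-1.5000+2.5981i|²) = (1/3)·18.0000 = 6.0000

Both sides agree, confirming Parseval's theorem.

Σ|x[n]|² = (1/N)Σ|X[k]|² = 6.0000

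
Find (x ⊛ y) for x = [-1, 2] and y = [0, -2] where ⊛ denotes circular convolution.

(x ⊛ y)[n] = Σ(m=0 to 1) x[m] · y[(n-m) mod 2]

Computing each output sample:
(x ⊛ y)[0] = -4
(x ⊛ y)[1] = 2

x ⊛ y = [-4, 2]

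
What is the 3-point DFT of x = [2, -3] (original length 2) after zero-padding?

Original 2-point DFT: [-1, 5]
Zero-padded 3-point DFT provides frequency interpolation.

DFT_3([x, 0, ...]) = [-1, 3.5000+2.5981i, 3.5000-2.5981i]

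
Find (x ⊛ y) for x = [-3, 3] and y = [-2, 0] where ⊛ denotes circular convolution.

(x ⊛ y)[n] = Σ(m=0 to 1) x[m] · y[(n-m) mod 2]

Computing each output sample:
(x ⊛ y)[0] = 6
(x ⊛ y)[1] = -6

x ⊛ y = [6, -6]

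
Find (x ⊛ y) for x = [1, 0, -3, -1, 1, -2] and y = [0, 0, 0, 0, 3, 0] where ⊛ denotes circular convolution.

(x ⊛ y)[n] = Σ(m=0 to 5) x[m] · y[(n-m) mod 6]

Computing each output sample:
(x ⊛ y)[0] = -9
(x ⊛ y)[1] = -3
(x ⊛ y)[2] = 3
(x ⊛ y)[3] = -6
(x ⊛ y)[4] = 3
(x ⊛ y)[5] = 0

x ⊛ y = [-9, -3, 3, -6, 3, 0]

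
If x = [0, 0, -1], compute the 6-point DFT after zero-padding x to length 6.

Original 3-point DFT: [-1, 0.5000-0.8660i, 0.5000+0.8660i]
Zero-padded 6-point DFT provides frequency interpolation.

DFT_6([x, 0, ...]) = [-1, 0.5000+0.8660i, 0.5000-0.8660i, -1, 0.5000+0.8660i, 0.5000-0.8660i]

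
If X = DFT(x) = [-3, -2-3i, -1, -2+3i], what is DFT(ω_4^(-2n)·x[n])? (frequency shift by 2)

Modulation property: DFT(ω_4^(-2n)·x[n]) = X[(k-2) mod 4], so circularly shift X by 2 positions.

X[k-2] = [-1, -2+3i, -3, -2-3i]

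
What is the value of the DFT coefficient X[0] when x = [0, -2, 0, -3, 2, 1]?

X[0] = Σ(n=0 to 5) x[n] · ω_6^0 = Σ x[n]
= (0) + (-2) + (0) + (-3) + (2) + (1)

X[0] = -2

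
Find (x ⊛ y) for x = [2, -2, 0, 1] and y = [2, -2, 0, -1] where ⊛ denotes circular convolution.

(x ⊛ y)[n] = Σ(m=0 to 3) x[m] · y[(n-m) mod 4]

Computing each output sample:
(x ⊛ y)[0] = 4
(x ⊛ y)[1] = -8
(x ⊛ y)[2] = 3
(x ⊛ y)[3] = 0

x ⊛ y = [4, -8, 3, 0]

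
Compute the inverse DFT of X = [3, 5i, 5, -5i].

x[n] = (1/4) Σ(k=0 to 3) X[k] · e^(2πikn/4)

Computing each x[n]:
x[0] = 2
x[1] = -3
x[2] = 2
x[3] = 2

x = [2, -3, 2, 2]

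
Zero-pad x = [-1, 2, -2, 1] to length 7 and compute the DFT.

Original 4-point DFT: [0, 1-1i, -6, 1+1i]
Zero-padded 7-point DFT provides frequency interpolation.

DFT_7([x, 0, ...]) = [0, -0.2089-0.0477i, 0.9804-2.0358i, -4.2714-3.4064i, -4.2714+3.4064i, 0.9804+2.0358i, -0.2089+0.0477i]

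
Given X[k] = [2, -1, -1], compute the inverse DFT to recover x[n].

x[n] = (1/3) Σ(k=0 to 2) X[k] · e^(2πikn/3)

Computing each x[n]:
x[0] = 0
x[1] = 1
x[2] = 1

x = [0, 1, 1]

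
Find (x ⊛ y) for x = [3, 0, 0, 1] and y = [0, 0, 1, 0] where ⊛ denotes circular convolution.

(x ⊛ y)[n] = Σ(m=0 to 3) x[m] · y[(n-m) mod 4]

Computing each output sample:
(x ⊛ y)[0] = 0
(x ⊛ y)[1] = 1
(x ⊛ y)[2] = 3
(x ⊛ y)[3] = 0

x ⊛ y = [0, 1, 3, 0]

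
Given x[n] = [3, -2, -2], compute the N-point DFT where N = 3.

X[k] = Σ(n=0 to 2) x[n] · ω_3^(nk)
where ω_3 = e^(-2πi/3)

Computing each X[k]:
X[0] = -1
X[1] = 5
X[2] = 5

X = [-1, 5, 5]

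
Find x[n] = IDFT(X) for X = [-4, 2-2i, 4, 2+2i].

x[n] = (1/4) Σ(k=0 to 3) X[k] · e^(2πikn/4)

Computing each x[n]:
x[0] = 1
x[1] = -1
x[2] = -1
x[3] = -3

x = [1, -1, -1, -3]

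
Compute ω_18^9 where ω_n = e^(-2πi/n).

ω_18^9 = e^(-2πi·9/18)
= cos(-2π·9/18) + i·sin(-2π·9/18)
= cos(-18π/18) + i·sin(-18π/18)

ω_18^9 = cos(-18π/18) + i·sin(-18π/18) = -1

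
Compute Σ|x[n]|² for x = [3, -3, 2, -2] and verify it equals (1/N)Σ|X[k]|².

Time domain:
Σ|x[n]|² = |3|² + |-3|² + |2|² + |-2|² = 26.0000

Frequency domain:
(1/4)Σ|X[k]|² = (1/4)(|0|² + |1+1i|² + |10|² + |1-1i|²) = (1/4)·104.0000 = 26.0000

Both sides agree, confirming Parseval's theorem.

Σ|x[n]|² = (1/N)Σ|X[k]|² = 26.0000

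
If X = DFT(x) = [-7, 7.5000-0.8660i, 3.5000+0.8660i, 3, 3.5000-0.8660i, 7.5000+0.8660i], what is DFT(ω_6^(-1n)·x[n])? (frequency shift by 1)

Modulation property: DFT(ω_6^(-1n)·x[n]) = X[(k-1) mod 6], so circularly shift X by 1 positions.

X[k-1] = [7.5000+0.8660i, -7, 7.5000-0.8660i, 3.5000+0.8660i, 3, 3.5000-0.8660i]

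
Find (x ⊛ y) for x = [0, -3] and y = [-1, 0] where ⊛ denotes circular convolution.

(x ⊛ y)[n] = Σ(m=0 to 1) x[m] · y[(n-m) mod 2]

Computing each output sample:
(x ⊛ y)[0] = 0
(x ⊛ y)[1] = 3

x ⊛ y = [0, 3]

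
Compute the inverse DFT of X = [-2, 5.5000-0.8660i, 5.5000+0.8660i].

x[n] = (1/3) Σ(k=0 to 2) X[k] · e^(2πikn/3)

Computing each x[n]:
x[0] = 3
x[1] = -2
x[2] = -3

x = [3, -2, -3]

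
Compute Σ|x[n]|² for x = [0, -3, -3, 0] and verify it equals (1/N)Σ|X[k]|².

Time domain:
Σ|x[n]|² = |0|² + |-3|² + |-3|² + |0|² = 18.0000

Frequency domain:
(1/4)Σ|X[k]|² = (1/4)(|-6|² + |3+3i|² + |0|² + |3-3i|²) = (1/4)·72.0000 = 18.0000

Both sides agree, confirming Parseval's theorem.

Σ|x[n]|² = (1/N)Σ|X[k]|² = 18.0000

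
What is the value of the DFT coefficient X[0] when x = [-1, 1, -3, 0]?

X[0] = Σ(n=0 to 3) x[n] · ω_4^0 = Σ x[n]
= (-1) + (1) + (-3) + (0)

X[0] = -3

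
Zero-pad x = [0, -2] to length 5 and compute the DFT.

Original 2-point DFT: [-2, 2]
Zero-padded 5-point DFT provides frequency interpolation.

DFT_5([x, 0, ...]) = [-2, -0.6180+1.9021i, 1.6180+1.1756i, 1.6180-1.1756i, -0.6180-1.9021i]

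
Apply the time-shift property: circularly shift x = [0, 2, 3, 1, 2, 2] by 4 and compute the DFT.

Time shift by 4: X_shifted[k] = ω_6^(4k) · X[k]
Shifted x = [3, 1, 2, 2, 0, 2]

DFT(x[n-4]) = [10, 1.5000-0.8660i, 2.5000+2.5981i, 0, 2.5000-2.5981i, 1.5000+0.8660i]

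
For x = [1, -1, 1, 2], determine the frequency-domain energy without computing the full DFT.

Parseval: Σ|x[n]|² = (1/N)Σ|X[k]|², so Σ|X[k]|² = N·Σ|x[n]|² = 4·7.0000

Σ|X[k]|² = N·Σ|x[n]|² = 4·7.0000 = 28.0000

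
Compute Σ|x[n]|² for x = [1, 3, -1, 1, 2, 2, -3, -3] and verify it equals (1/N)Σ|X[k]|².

Time domain:
Σ|x[n]|² = |1|² + |3|² + |-1|² + |1|² + |2|² + |2|² + |-3|² + |-3|² = 38.0000

Frequency domain:
(1/8)Σ|X[k]|² = (1/8)(|2|² + |-3.1213-5.5355i|² + |7-7i|² + |1.1213-1.5355i|² + |-4|² + |1.1213+1.5355i|² + |7+7i|² + |-3.1213+5.5355i|²) = (1/8)·304.0000 = 38.0000

Both sides agree, confirming Parseval's theorem.

Σ|x[n]|² = (1/N)Σ|X[k]|² = 38.0000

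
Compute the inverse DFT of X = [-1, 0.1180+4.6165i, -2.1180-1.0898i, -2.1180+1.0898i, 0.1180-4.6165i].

x[n] = (1/5) Σ(k=0 to 4) X[k] · e^(2πikn/5)

Computing each x[n]:
x[0] = -1
x[1] = -1
x[2] = -2
x[3] = 1
x[4] = 2

x = [-1, -1, -2, 1, 2]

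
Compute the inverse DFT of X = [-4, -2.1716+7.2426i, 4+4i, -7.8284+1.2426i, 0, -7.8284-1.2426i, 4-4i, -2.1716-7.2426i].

x[n] = (1/8) Σ(k=0 to 7) X[k] · e^(2πikn/8)

Computing each x[n]:
x[0] = -2
x[1] = -2
x[2] = -3
x[3] = -2
x[4] = 3
x[5] = -1
x[6] = 0
x[7] = 3

x = [-2, -2, -3, -2, 3, -1, 0, 3]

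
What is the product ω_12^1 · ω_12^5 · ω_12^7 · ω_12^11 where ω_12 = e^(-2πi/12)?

The primitive 12th roots of unity are ω_12^k for k coprime to 12: k ∈ {1, 5, 7, 11}
Their product equals the constant term of the cyclotomic polynomial Φ_12(x) up to sign.
For n ≥ 3, the product of all primitive nth roots of unity is 1. (For n=1 it is 1; for n=2 it is -1.)

1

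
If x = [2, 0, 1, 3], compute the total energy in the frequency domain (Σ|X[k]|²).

Parseval: Σ|x[n]|² = (1/N)Σ|X[k]|², so Σ|X[k]|² = N·Σ|x[n]|² = 4·14.0000

Σ|X[k]|² = N·Σ|x[n]|² = 4·14.0000 = 56.0000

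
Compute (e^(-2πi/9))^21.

Since ω_9^9 = 1, powers reduce modulo 9.
21 mod 9 = 3
So ω_9^21 = ω_9^3 = e^(-2πi·3/9)

ω_9^21 = ω_9^3 = -0.5000-0.8660i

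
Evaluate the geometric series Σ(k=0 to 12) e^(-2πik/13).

Sum of all nth roots of unity equals 0 for n > 1 (geometric series with r ≠ 1).

0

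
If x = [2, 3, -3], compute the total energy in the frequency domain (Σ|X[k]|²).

Parseval: Σ|x[n]|² = (1/N)Σ|X[k]|², so Σ|X[k]|² = N·Σ|x[n]|² = 3·22.0000

Σ|X[k]|² = N·Σ|x[n]|² = 3·22.0000 = 66.0000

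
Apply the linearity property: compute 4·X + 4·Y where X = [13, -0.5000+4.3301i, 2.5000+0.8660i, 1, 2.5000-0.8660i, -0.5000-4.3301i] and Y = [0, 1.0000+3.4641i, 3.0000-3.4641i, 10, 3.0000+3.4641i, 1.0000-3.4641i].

By linearity: DFT(4x + 4y) = 4·DFT(x) + 4·DFT(y)
= 4·[13, -0.5000+4.3301i, 2.5000+0.8660i, 1, 2.5000-0.8660i, -0.5000-4.3301i] + 4·[0, 1.0000+3.4641i, 3.0000-3.4641i, 10, 3.0000+3.4641i, 1.0000-3.4641i]

Computing element-wise:
Z[0] = 4·(13) + 4·(0) = 52
Z[1] = 4·(-0.5000+4.3301i) + 4·(1.0000+3.4641i) = 2.0000+31.1768i
Z[2] = 4·(2.5000+0.8660i) + 4·(3.0000-3.4641i) = 22.0000-10.3924i
Z[3] = 4·(1) + 4·(10) = 44
Z[4] = 4·(2.5000-0.8660i) + 4·(3.0000+3.4641i) = 22.0000+10.3924i
Z[5] = 4·(-0.5000-4.3301i) + 4·(1.0000-3.4641i) = 2.0000-31.1768i

DFT(4x + 4y) = 4·X + 4·Y = [52, 2.0000+31.1768i, 22.0000-10.3924i, 44, 22.0000+10.3924i, 2.0000-31.1768i]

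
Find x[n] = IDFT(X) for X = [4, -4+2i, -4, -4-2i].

x[n] = (1/4) Σ(k=0 to 3) X[k] · e^(2πikn/4)

Computing each x[n]:
x[0] = -2
x[1] = 1
x[2] = 2
x[3] = 3

x = [-2, 1, 2, 3]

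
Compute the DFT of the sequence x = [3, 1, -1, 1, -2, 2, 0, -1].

X[k] = Σ(n=0 to 7) x[n] · ω_8^(nk)
where ω_8 = e^(-2πi/8)

Computing each X[k]:
X[0] = 3
X[1] = 2.8787+0.2929i
X[2] = 2-3i
X[3] = 7.1213-1.7071i
X[4] = -3
X[5] = 7.1213+1.7071i
X[6] = 2+3i
X[7] = 2.8787-0.2929i

X = [3, 2.8787+0.2929i, 2-3i, 7.1213-1.7071i, -3, 7.1213+1.7071i, 2+3i, 2.8787-0.2929i]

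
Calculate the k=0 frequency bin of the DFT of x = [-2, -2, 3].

X[0] = Σ(n=0 to 2) x[n] · ω_3^0 = Σ x[n]
= (-2) + (-2) + (3)

X[0] = -1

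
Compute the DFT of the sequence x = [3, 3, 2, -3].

X[k] = Σ(n=0 to 3) x[n] · ω_4^(nk)
where ω_4 = e^(-2πi/4)

Computing each X[k]:
X[0] = 5
X[1] = 1-6i
X[2] = 5
X[3] = 1+6i

X = [5, 1-6i, 5, 1+6i]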